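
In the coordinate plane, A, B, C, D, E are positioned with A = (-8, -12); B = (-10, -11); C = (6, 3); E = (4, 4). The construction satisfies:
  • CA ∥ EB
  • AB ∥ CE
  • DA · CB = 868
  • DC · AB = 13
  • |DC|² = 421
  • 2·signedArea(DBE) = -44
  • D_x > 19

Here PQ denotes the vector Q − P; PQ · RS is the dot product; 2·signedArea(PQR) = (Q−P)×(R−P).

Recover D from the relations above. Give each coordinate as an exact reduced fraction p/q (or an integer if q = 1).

D = (20, 18)

1. D_x = 20  [DA · CB = 868 ∩ 2·signedArea(DBE) = -44]
2. D_y = 18  [DA · CB = 868 ∩ 2·signedArea(DBE) = -44]
   → D = (20, 18)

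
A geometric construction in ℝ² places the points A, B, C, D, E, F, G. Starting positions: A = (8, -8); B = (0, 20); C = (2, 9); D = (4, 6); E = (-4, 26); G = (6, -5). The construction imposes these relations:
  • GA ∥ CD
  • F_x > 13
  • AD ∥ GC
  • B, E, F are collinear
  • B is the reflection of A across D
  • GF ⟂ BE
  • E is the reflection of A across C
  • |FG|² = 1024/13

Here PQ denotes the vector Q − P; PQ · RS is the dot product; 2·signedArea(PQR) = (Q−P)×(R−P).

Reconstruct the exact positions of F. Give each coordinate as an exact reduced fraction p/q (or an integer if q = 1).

F = (174/13, -1/13)

1. F_x = 174/13  [B, E, F are collinear ∩ GF ⟂ BE]
2. F_y = -1/13  [B, E, F are collinear ∩ GF ⟂ BE]
   → F = (174/13, -1/13)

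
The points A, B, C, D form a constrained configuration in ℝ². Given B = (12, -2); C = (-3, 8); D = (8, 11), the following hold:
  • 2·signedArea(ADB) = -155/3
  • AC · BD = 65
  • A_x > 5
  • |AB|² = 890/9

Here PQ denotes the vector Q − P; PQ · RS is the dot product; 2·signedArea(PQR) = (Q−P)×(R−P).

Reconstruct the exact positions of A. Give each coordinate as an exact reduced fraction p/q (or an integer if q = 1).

1. A_x = 17/3  [AC · BD = 65 ∩ 2·signedArea(ADB) = -155/3]
2. A_y = 17/3  [AC · BD = 65 ∩ 2·signedArea(ADB) = -155/3]
   → A = (17/3, 17/3)

A = (17/3, 17/3)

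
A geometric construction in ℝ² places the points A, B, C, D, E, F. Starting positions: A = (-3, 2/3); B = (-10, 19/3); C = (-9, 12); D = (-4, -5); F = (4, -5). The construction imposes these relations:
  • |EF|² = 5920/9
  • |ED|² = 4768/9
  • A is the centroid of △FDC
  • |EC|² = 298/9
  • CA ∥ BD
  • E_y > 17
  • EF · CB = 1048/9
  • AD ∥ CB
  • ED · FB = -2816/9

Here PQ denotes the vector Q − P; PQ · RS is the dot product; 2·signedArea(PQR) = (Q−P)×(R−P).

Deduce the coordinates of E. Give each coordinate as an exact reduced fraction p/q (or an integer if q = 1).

1. E_x = -8  [ED · FB = -2816/9 ∩ EF · CB = 1048/9]
2. E_y = 53/3  [ED · FB = -2816/9 ∩ EF · CB = 1048/9]
   → E = (-8, 53/3)

E = (-8, 53/3)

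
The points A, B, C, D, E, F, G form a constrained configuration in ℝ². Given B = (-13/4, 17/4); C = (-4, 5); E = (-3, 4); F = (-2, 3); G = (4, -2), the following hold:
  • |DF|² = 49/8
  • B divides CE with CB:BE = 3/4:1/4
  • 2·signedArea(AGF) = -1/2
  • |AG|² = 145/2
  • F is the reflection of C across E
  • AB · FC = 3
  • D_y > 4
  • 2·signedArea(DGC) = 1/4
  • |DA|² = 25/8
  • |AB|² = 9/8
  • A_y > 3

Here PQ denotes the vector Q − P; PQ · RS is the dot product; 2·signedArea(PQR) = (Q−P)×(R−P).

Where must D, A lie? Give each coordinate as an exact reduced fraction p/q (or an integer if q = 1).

A = (-5/2, 7/2)
D = (-15/4, 19/4)

1. D_x = -15/4  [line -7·x + -8·y + 47/4 = 0 ∩ |DF|² = 49/8]
2. D_y = 19/4  [line -7·x + -8·y + 47/4 = 0 ∩ |DF|² = 49/8]
   → D = (-15/4, 19/4)
3. A_x = -5/2  [AB · FC = 3 ∩ 2·signedArea(AGF) = -1/2]
4. A_y = 7/2  [AB · FC = 3 ∩ 2·signedArea(AGF) = -1/2]
   → A = (-5/2, 7/2)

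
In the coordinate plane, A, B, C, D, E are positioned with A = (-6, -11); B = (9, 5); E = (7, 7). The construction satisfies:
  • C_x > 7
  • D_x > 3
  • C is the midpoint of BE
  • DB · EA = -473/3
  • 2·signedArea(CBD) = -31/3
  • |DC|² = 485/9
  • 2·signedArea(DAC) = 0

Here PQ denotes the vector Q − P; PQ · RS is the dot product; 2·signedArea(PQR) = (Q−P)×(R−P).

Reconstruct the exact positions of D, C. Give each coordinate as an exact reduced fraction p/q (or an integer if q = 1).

1. C_x = 8  [C is the midpoint of BE]
2. C_y = 6  [C is the midpoint of BE]
   → C = (8, 6)
3. D_x = 10/3  [2·signedArea(DAC) = 0 ∩ DB · EA = -473/3]
4. D_y = 1/3  [2·signedArea(DAC) = 0 ∩ DB · EA = -473/3]
   → D = (10/3, 1/3)

C = (8, 6)
D = (10/3, 1/3)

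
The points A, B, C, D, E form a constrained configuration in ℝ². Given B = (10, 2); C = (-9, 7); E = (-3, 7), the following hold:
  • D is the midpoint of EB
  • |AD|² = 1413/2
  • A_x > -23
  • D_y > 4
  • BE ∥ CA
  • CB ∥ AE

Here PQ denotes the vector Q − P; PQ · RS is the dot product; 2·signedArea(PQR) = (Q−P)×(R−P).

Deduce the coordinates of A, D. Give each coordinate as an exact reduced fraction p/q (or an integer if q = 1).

1. A_x = -22  [CB ∥ AE ∩ BE ∥ CA]
2. A_y = 12  [CB ∥ AE ∩ BE ∥ CA]
   → A = (-22, 12)
3. D_x = 7/2  [D is the midpoint of EB]
4. D_y = 9/2  [D is the midpoint of EB]
   → D = (7/2, 9/2)

A = (-22, 12)
D = (7/2, 9/2)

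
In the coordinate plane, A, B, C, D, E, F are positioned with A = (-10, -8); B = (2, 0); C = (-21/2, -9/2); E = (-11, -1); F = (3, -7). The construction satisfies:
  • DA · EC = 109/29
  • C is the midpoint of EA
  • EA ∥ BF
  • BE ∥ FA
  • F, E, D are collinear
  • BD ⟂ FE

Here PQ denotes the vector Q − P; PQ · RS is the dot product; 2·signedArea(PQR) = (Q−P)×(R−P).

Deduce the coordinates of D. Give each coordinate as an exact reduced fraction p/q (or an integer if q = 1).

D = (-11/29, -161/29)

1. D_x = -11/29  [F, E, D are collinear ∩ BD ⟂ FE]
2. D_y = -161/29  [F, E, D are collinear ∩ BD ⟂ FE]
   → D = (-11/29, -161/29)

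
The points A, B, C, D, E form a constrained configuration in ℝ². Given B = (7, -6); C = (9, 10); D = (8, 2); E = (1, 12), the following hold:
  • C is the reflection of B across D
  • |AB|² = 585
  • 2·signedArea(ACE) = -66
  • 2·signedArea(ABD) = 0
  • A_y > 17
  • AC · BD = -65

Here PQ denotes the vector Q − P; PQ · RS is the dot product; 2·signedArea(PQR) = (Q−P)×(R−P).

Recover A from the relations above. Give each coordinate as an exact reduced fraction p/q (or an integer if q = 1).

1. A_x = 10  [2·signedArea(ABD) = 0 ∩ AC · BD = -65]
2. A_y = 18  [2·signedArea(ABD) = 0 ∩ AC · BD = -65]
   → A = (10, 18)

A = (10, 18)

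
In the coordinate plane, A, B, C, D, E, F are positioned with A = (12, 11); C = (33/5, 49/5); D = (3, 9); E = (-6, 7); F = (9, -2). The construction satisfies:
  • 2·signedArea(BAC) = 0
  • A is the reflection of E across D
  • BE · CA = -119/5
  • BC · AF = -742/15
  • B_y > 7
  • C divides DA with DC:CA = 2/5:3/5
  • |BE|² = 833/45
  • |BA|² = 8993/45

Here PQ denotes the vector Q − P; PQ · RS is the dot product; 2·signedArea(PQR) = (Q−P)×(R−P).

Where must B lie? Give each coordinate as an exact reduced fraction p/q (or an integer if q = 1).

1. B_x = -9/5  [2·signedArea(BAC) = 0 ∩ BC · AF = -742/15]
2. B_y = 119/15  [2·signedArea(BAC) = 0 ∩ BC · AF = -742/15]
   → B = (-9/5, 119/15)

B = (-9/5, 119/15)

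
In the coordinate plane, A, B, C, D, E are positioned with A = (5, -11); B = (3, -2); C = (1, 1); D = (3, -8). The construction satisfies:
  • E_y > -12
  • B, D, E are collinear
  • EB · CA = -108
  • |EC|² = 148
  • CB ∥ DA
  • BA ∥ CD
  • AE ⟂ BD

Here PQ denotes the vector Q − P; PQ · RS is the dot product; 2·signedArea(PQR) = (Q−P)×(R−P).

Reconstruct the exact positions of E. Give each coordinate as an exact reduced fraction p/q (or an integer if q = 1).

1. E_x = 3  [B, D, E are collinear ∩ AE ⟂ BD]
2. E_y = -11  [B, D, E are collinear ∩ AE ⟂ BD]
   → E = (3, -11)

E = (3, -11)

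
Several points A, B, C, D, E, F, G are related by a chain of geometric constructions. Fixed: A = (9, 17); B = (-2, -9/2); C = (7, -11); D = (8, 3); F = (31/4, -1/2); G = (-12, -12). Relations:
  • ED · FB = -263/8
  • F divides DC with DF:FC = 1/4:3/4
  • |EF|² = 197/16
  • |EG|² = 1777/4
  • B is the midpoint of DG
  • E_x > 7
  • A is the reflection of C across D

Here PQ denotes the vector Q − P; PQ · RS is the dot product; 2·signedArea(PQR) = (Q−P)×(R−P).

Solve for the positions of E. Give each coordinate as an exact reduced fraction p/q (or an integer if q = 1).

1. E_x = 15/2  [line 39/4·x + 4·y + -457/8 = 0 ∩ |EG|² = 1777/4]
2. E_y = -4  [line 39/4·x + 4·y + -457/8 = 0 ∩ |EG|² = 1777/4]
   → E = (15/2, -4)

E = (15/2, -4)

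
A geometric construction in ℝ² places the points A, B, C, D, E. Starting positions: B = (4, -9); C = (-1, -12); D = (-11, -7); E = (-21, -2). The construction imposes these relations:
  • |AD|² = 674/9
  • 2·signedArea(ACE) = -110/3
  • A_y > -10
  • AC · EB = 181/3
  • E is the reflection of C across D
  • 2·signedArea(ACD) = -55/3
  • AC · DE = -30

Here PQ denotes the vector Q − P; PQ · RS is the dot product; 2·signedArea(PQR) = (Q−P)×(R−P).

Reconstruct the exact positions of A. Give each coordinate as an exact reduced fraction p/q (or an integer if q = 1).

A = (-8/3, -28/3)

1. A_x = -8/3  [2·signedArea(ACE) = -110/3 ∩ AC · DE = -30]
2. A_y = -28/3  [2·signedArea(ACE) = -110/3 ∩ AC · DE = -30]
   → A = (-8/3, -28/3)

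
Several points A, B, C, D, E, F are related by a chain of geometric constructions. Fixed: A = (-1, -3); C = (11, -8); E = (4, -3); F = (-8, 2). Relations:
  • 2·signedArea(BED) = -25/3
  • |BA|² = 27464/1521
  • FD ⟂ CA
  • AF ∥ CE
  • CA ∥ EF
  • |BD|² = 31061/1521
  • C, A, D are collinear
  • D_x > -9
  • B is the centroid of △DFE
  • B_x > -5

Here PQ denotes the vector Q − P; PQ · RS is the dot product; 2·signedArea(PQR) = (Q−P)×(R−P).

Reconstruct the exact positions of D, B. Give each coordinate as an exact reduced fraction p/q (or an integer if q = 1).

1. D_x = -1477/169  [C, A, D are collinear ∩ FD ⟂ CA]
2. D_y = 38/169  [C, A, D are collinear ∩ FD ⟂ CA]
   → D = (-1477/169, 38/169)
3. B_x = -2153/507  [B is the centroid of △DFE]
4. B_y = -131/507  [B is the centroid of △DFE]
   → B = (-2153/507, -131/507)

B = (-2153/507, -131/507)
D = (-1477/169, 38/169)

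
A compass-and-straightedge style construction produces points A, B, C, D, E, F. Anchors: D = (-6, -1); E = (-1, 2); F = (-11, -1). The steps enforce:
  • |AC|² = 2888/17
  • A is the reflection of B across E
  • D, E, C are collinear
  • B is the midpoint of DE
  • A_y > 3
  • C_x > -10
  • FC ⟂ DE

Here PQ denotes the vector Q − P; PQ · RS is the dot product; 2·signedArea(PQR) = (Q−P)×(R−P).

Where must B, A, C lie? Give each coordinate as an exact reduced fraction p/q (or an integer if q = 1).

A = (3/2, 7/2)
B = (-7/2, 1/2)
C = (-329/34, -109/34)

1. B_x = -7/2  [B is the midpoint of DE]
2. B_y = 1/2  [B is the midpoint of DE]
   → B = (-7/2, 1/2)
3. A_x = 3/2  [A is the reflection of B across E]
4. A_y = 7/2  [A is the reflection of B across E]
   → A = (3/2, 7/2)
5. C_x = -329/34  [D, E, C are collinear ∩ FC ⟂ DE]
6. C_y = -109/34  [D, E, C are collinear ∩ FC ⟂ DE]
   → C = (-329/34, -109/34)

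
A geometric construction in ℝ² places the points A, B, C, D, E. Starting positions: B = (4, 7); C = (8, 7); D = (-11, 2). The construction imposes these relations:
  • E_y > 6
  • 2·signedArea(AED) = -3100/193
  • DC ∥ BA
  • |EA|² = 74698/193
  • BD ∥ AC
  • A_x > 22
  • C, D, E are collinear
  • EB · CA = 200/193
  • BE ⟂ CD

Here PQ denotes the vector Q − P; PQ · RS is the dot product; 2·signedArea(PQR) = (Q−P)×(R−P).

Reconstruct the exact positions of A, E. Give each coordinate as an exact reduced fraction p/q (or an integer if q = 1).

1. A_x = 23  [BD ∥ AC ∩ DC ∥ BA]
2. A_y = 12  [BD ∥ AC ∩ DC ∥ BA]
   → A = (23, 12)
3. E_x = 822/193  [C, D, E are collinear ∩ BE ⟂ CD]
4. E_y = 1161/193  [C, D, E are collinear ∩ BE ⟂ CD]
   → E = (822/193, 1161/193)

A = (23, 12)
E = (822/193, 1161/193)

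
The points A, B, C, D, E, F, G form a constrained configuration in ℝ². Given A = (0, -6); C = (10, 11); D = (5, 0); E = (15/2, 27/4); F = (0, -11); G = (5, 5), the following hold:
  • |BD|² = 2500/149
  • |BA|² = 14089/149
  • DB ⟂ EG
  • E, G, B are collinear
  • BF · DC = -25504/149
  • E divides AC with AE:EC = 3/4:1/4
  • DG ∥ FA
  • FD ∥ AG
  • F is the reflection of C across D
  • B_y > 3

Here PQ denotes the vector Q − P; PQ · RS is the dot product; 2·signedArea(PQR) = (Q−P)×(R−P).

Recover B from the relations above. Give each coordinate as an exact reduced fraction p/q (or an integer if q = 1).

1. B_x = 395/149  [E, G, B are collinear ∩ DB ⟂ EG]
2. B_y = 500/149  [E, G, B are collinear ∩ DB ⟂ EG]
   → B = (395/149, 500/149)

B = (395/149, 500/149)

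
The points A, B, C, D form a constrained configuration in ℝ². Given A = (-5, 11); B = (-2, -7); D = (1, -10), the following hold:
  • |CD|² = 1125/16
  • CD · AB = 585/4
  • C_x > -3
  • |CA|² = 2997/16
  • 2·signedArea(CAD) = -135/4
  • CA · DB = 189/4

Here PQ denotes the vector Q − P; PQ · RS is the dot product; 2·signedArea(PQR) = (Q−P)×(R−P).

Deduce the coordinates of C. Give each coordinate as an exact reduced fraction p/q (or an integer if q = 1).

C = (-11/4, -5/2)

1. C_x = -11/4  [CA · DB = 189/4 ∩ CD · AB = 585/4]
2. C_y = -5/2  [CA · DB = 189/4 ∩ CD · AB = 585/4]
   → C = (-11/4, -5/2)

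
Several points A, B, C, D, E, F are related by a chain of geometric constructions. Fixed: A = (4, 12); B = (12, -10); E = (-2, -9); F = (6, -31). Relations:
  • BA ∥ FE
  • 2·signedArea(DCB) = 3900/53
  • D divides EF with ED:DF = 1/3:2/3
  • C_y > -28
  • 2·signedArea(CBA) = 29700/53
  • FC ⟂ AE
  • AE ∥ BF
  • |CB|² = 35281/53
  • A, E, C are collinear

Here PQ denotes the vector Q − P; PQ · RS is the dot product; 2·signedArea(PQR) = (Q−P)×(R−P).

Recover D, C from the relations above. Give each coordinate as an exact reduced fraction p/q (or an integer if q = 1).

1. D_x = 2/3  [D divides EF with ED:DF = 1/3:2/3]
2. D_y = -49/3  [D divides EF with ED:DF = 1/3:2/3]
   → D = (2/3, -49/3)
3. C_x = -382/53  [A, E, C are collinear ∩ FC ⟂ AE]
4. C_y = -1443/53  [A, E, C are collinear ∩ FC ⟂ AE]
   → C = (-382/53, -1443/53)

C = (-382/53, -1443/53)
D = (2/3, -49/3)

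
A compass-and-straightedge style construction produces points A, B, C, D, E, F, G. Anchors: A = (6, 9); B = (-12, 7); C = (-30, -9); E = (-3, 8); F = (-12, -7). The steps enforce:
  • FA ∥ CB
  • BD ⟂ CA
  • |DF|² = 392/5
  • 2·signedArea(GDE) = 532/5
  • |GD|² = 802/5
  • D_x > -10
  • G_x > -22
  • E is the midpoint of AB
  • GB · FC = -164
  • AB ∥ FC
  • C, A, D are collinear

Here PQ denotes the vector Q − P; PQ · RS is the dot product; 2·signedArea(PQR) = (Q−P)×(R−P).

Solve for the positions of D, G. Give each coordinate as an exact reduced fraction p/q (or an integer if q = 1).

D = (-46/5, 7/5)
G = (-21, 6)

1. D_x = -46/5  [C, A, D are collinear ∩ BD ⟂ CA]
2. D_y = 7/5  [C, A, D are collinear ∩ BD ⟂ CA]
   → D = (-46/5, 7/5)
3. G_x = -21  [GB · FC = -164 ∩ 2·signedArea(GDE) = 532/5]
4. G_y = 6  [GB · FC = -164 ∩ 2·signedArea(GDE) = 532/5]
   → G = (-21, 6)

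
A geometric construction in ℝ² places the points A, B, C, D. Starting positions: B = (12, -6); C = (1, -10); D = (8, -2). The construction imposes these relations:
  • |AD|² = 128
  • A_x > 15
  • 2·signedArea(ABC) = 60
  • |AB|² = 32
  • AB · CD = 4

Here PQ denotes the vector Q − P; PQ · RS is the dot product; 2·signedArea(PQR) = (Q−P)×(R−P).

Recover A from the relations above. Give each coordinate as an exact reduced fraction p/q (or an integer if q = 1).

1. A_x = 16  [AB · CD = 4 ∩ 2·signedArea(ABC) = 60]
2. A_y = -10  [AB · CD = 4 ∩ 2·signedArea(ABC) = 60]
   → A = (16, -10)

A = (16, -10)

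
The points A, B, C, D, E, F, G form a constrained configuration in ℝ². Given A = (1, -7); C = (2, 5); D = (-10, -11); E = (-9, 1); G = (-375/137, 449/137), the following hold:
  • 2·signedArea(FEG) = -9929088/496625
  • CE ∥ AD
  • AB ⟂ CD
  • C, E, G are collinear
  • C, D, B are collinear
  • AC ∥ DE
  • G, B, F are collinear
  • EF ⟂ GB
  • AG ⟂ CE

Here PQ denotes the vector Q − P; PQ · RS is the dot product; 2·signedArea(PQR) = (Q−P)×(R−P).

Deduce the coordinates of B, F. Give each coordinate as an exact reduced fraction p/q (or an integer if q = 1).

1. B_x = -103/25  [C, D, B are collinear ∩ AB ⟂ CD]
2. B_y = -79/25  [C, D, B are collinear ∩ AB ⟂ CD]
   → B = (-103/25, -79/25)
3. F_x = -1728783/496625  [G, B, F are collinear ∩ EF ⟂ GB]
4. F_y = -92119/496625  [G, B, F are collinear ∩ EF ⟂ GB]
   → F = (-1728783/496625, -92119/496625)

B = (-103/25, -79/25)
F = (-1728783/496625, -92119/496625)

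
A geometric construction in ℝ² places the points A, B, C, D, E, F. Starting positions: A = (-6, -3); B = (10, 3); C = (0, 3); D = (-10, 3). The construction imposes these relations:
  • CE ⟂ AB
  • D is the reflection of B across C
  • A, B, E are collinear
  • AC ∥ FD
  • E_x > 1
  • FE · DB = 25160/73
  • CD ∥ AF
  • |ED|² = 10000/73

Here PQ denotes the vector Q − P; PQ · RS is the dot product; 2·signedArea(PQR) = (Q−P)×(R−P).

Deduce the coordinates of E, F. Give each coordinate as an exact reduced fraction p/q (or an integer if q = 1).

1. E_x = 90/73  [A, B, E are collinear ∩ CE ⟂ AB]
2. E_y = -21/73  [A, B, E are collinear ∩ CE ⟂ AB]
   → E = (90/73, -21/73)
3. F_x = -16  [AC ∥ FD ∩ CD ∥ AF]
4. F_y = -3  [AC ∥ FD ∩ CD ∥ AF]
   → F = (-16, -3)

E = (90/73, -21/73)
F = (-16, -3)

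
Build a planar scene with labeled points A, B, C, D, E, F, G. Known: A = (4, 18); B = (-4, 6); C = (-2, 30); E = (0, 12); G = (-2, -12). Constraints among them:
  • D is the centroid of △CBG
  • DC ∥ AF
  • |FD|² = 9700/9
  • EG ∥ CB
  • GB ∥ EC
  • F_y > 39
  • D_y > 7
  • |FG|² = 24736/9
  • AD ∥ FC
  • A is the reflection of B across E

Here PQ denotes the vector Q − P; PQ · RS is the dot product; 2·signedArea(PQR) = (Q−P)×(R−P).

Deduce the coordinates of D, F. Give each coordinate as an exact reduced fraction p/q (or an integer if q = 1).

D = (-8/3, 8)
F = (14/3, 40)

1. D_x = -8/3  [D is the centroid of △CBG]
2. D_y = 8  [D is the centroid of △CBG]
   → D = (-8/3, 8)
3. F_x = 14/3  [AD ∥ FC ∩ DC ∥ AF]
4. F_y = 40  [AD ∥ FC ∩ DC ∥ AF]
   → F = (14/3, 40)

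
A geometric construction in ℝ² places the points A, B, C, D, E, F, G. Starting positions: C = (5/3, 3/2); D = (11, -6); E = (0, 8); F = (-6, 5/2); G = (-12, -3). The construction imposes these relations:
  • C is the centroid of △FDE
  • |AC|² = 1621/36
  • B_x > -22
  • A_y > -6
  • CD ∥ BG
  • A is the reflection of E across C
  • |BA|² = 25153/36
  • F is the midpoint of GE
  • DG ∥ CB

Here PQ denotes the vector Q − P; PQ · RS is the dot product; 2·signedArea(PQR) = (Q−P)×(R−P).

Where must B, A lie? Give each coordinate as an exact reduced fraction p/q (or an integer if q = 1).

1. B_x = -64/3  [CD ∥ BG ∩ DG ∥ CB]
2. B_y = 9/2  [CD ∥ BG ∩ DG ∥ CB]
   → B = (-64/3, 9/2)
3. A_x = 10/3  [A is the reflection of E across C]
4. A_y = -5  [A is the reflection of E across C]
   → A = (10/3, -5)

A = (10/3, -5)
B = (-64/3, 9/2)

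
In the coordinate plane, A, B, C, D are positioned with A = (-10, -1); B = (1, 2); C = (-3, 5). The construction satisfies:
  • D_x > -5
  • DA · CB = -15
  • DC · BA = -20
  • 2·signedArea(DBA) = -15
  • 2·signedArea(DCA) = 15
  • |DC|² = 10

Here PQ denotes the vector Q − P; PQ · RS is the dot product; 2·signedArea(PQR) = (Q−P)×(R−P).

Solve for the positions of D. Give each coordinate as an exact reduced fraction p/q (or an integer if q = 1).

D = (-4, 2)

1. D_x = -4  [DC · BA = -20 ∩ 2·signedArea(DBA) = -15]
2. D_y = 2  [DC · BA = -20 ∩ 2·signedArea(DBA) = -15]
   → D = (-4, 2)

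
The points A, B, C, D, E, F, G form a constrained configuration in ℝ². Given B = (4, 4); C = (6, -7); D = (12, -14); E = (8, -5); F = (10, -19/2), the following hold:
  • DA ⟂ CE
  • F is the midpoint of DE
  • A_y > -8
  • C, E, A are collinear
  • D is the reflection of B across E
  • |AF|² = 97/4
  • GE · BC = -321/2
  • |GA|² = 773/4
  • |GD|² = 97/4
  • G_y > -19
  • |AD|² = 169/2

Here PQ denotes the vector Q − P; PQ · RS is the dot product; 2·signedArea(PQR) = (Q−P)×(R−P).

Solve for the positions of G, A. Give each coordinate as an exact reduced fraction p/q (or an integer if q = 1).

1. A_x = 11/2  [C, E, A are collinear ∩ DA ⟂ CE]
2. A_y = -15/2  [C, E, A are collinear ∩ DA ⟂ CE]
   → A = (11/2, -15/2)
3. G_x = 14  [line -2·x + 11·y + 463/2 = 0 ∩ |GA|² = 773/4]
4. G_y = -37/2  [line -2·x + 11·y + 463/2 = 0 ∩ |GA|² = 773/4]
   → G = (14, -37/2)

A = (11/2, -15/2)
G = (14, -37/2)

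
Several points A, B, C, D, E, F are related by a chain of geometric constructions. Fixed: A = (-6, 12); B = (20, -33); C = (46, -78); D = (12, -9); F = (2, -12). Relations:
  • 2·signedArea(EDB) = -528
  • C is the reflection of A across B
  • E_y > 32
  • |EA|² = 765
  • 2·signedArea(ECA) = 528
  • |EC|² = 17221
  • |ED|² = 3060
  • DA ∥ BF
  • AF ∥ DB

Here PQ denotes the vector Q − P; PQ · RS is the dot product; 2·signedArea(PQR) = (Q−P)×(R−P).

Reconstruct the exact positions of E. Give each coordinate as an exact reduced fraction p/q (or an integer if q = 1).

1. E_x = -24  [2·signedArea(EDB) = -528 ∩ 2·signedArea(ECA) = 528]
2. E_y = 33  [2·signedArea(EDB) = -528 ∩ 2·signedArea(ECA) = 528]
   → E = (-24, 33)

E = (-24, 33)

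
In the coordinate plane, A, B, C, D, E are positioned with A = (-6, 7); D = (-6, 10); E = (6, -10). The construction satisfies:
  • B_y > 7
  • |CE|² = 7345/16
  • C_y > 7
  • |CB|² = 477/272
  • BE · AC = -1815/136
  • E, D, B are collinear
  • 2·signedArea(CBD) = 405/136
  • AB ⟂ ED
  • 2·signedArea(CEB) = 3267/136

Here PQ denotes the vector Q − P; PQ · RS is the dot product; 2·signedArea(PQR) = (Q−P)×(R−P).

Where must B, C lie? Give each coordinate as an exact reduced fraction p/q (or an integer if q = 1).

1. B_x = -159/34  [E, D, B are collinear ∩ AB ⟂ ED]
2. B_y = 265/34  [E, D, B are collinear ∩ AB ⟂ ED]
   → B = (-159/34, 265/34)
3. C_x = -6  [2·signedArea(CBD) = 405/136 ∩ BE · AC = -1815/136]
4. C_y = 31/4  [2·signedArea(CBD) = 405/136 ∩ BE · AC = -1815/136]
   → C = (-6, 31/4)

B = (-159/34, 265/34)
C = (-6, 31/4)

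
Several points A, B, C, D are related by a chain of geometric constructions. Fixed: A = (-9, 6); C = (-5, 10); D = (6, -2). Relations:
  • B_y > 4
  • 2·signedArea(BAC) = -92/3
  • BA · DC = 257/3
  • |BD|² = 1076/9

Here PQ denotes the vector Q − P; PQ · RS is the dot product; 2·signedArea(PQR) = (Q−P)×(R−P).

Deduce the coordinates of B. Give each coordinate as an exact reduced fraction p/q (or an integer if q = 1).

1. B_x = -8/3  [2·signedArea(BAC) = -92/3 ∩ BA · DC = 257/3]
2. B_y = 14/3  [2·signedArea(BAC) = -92/3 ∩ BA · DC = 257/3]
   → B = (-8/3, 14/3)

B = (-8/3, 14/3)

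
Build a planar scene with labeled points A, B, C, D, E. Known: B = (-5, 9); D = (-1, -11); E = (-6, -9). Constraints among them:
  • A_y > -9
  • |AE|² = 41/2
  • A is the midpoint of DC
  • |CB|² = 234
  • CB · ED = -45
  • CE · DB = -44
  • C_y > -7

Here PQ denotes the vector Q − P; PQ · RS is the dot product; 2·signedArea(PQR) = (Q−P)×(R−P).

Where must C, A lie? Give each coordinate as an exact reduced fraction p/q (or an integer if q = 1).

A = (-3/2, -17/2)
C = (-2, -6)

1. C_x = -2  [CE · DB = -44 ∩ CB · ED = -45]
2. C_y = -6  [CE · DB = -44 ∩ CB · ED = -45]
   → C = (-2, -6)
3. A_x = -3/2  [A is the midpoint of DC]
4. A_y = -17/2  [A is the midpoint of DC]
   → A = (-3/2, -17/2)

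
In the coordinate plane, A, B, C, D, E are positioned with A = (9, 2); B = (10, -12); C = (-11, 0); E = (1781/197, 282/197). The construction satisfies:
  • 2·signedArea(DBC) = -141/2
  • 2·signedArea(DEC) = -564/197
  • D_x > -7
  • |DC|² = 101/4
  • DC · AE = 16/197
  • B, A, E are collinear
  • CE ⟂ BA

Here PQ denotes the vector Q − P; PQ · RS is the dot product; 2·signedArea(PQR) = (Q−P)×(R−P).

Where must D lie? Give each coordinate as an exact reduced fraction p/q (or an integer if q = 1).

D = (-6, 1/2)

1. D_x = -6  [2·signedArea(DEC) = -564/197 ∩ 2·signedArea(DBC) = -141/2]
2. D_y = 1/2  [2·signedArea(DEC) = -564/197 ∩ 2·signedArea(DBC) = -141/2]
   → D = (-6, 1/2)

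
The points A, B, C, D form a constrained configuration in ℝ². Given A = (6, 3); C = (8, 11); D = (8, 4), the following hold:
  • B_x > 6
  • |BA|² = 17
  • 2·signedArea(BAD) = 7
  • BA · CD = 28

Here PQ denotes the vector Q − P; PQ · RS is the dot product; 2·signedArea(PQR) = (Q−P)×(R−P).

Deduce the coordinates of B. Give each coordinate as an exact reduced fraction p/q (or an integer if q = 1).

1. B_x = 7  [2·signedArea(BAD) = 7 ∩ BA · CD = 28]
2. B_y = 7  [2·signedArea(BAD) = 7 ∩ BA · CD = 28]
   → B = (7, 7)

B = (7, 7)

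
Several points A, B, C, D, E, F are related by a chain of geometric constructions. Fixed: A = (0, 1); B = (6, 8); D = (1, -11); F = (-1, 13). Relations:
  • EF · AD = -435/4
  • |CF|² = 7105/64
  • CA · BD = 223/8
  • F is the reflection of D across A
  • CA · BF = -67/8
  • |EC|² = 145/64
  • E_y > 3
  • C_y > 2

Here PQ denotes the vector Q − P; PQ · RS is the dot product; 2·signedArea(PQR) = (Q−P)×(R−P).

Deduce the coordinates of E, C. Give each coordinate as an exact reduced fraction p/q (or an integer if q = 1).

1. C_x = -1/8  [CA · BD = 223/8 ∩ CA · BF = -67/8]
2. C_y = 5/2  [CA · BD = 223/8 ∩ CA · BF = -67/8]
   → C = (-1/8, 5/2)
3. E_x = -1/4  [line -1·x + 12·y + -193/4 = 0 ∩ |EC|² = 145/64]
4. E_y = 4  [line -1·x + 12·y + -193/4 = 0 ∩ |EC|² = 145/64]
   → E = (-1/4, 4)

C = (-1/8, 5/2)
E = (-1/4, 4)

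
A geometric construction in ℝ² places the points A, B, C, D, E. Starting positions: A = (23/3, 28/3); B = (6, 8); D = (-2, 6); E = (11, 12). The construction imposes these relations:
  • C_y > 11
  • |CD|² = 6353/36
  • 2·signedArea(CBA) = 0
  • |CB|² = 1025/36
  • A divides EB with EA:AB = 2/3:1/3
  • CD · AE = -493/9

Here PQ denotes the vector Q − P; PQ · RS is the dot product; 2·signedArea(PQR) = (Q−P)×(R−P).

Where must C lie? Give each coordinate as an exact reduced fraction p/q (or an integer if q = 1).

C = (61/6, 34/3)

1. C_x = 61/6  [2·signedArea(CBA) = 0 ∩ CD · AE = -493/9]
2. C_y = 34/3  [2·signedArea(CBA) = 0 ∩ CD · AE = -493/9]
   → C = (61/6, 34/3)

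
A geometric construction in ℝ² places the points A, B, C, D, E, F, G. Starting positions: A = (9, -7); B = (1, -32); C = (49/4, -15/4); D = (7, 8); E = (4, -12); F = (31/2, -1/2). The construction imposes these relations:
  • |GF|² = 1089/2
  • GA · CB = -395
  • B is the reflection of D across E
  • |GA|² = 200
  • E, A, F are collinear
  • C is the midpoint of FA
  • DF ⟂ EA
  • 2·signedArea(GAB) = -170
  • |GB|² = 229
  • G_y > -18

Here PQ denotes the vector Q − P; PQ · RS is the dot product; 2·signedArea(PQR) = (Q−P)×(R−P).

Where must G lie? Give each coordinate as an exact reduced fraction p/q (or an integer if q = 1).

G = (-1, -17)

1. G_x = -1  [2·signedArea(GAB) = -170 ∩ GA · CB = -395]
2. G_y = -17  [2·signedArea(GAB) = -170 ∩ GA · CB = -395]
   → G = (-1, -17)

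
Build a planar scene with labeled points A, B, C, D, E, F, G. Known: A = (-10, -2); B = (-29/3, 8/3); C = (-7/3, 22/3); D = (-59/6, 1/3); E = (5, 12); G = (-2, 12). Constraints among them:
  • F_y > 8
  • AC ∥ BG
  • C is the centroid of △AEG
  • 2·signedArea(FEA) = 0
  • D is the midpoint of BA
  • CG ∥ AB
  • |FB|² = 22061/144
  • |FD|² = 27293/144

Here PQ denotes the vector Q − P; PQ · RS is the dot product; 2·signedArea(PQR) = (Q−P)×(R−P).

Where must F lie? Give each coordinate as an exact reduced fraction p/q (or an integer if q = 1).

F = (5/4, 17/2)

1. F_x = 5/4  [line 14·x + -15·y + 110 = 0 ∩ |FB|² = 22061/144]
2. F_y = 17/2  [line 14·x + -15·y + 110 = 0 ∩ |FB|² = 22061/144]
   → F = (5/4, 17/2)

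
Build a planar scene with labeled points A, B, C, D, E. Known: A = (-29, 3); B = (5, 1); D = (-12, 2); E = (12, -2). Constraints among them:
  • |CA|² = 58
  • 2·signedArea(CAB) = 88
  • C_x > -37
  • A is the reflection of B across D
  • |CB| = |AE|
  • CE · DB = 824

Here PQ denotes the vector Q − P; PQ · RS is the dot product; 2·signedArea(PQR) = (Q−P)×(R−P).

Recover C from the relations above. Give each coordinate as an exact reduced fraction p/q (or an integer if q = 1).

1. C_x = -36  [2·signedArea(CAB) = 88 ∩ CE · DB = 824]
2. C_y = 6  [2·signedArea(CAB) = 88 ∩ CE · DB = 824]
   → C = (-36, 6)

C = (-36, 6)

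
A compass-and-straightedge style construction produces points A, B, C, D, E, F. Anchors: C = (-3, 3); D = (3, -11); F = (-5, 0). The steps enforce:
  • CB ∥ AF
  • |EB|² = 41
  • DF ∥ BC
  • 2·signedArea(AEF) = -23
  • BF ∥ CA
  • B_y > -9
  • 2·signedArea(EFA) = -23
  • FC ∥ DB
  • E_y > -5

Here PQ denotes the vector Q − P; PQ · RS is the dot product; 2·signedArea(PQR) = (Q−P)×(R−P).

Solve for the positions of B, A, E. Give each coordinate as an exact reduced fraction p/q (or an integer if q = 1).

A = (-13, 11)
B = (5, -8)
E = (0, -4)

1. B_x = 5  [DF ∥ BC ∩ FC ∥ DB]
2. B_y = -8  [DF ∥ BC ∩ FC ∥ DB]
   → B = (5, -8)
3. A_x = -13  [CB ∥ AF ∩ BF ∥ CA]
4. A_y = 11  [CB ∥ AF ∩ BF ∥ CA]
   → A = (-13, 11)
5. E_x = 0  [line -11·x + -8·y + -32 = 0 ∩ |EB|² = 41]
6. E_y = -4  [line -11·x + -8·y + -32 = 0 ∩ |EB|² = 41]
   → E = (0, -4)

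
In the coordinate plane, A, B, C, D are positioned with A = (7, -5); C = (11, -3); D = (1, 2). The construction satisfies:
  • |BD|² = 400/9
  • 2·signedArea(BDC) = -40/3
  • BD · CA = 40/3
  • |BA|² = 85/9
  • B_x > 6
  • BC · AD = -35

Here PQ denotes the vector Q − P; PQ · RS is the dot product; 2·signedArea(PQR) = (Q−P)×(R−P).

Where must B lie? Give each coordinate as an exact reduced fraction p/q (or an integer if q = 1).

B = (19/3, -2)

1. B_x = 19/3  [BD · CA = 40/3 ∩ 2·signedArea(BDC) = -40/3]
2. B_y = -2  [BD · CA = 40/3 ∩ 2·signedArea(BDC) = -40/3]
   → B = (19/3, -2)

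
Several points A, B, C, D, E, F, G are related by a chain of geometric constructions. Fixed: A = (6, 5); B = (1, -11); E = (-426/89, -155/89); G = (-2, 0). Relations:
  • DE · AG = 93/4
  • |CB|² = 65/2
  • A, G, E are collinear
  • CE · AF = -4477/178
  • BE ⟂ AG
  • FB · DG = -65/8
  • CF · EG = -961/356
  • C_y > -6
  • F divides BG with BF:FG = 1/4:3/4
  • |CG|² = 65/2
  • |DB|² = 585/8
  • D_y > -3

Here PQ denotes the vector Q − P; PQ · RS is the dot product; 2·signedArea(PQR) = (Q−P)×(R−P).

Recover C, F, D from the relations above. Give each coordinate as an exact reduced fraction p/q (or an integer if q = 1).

C = (-1/2, -11/2)
D = (-5/4, -11/4)
F = (1/4, -33/4)

1. F_x = 1/4  [F divides BG with BF:FG = 1/4:3/4]
2. F_y = -33/4  [F divides BG with BF:FG = 1/4:3/4]
   → F = (1/4, -33/4)
3. D_x = -5/4  [DE · AG = 93/4 ∩ FB · DG = -65/8]
4. D_y = -11/4  [DE · AG = 93/4 ∩ FB · DG = -65/8]
   → D = (-5/4, -11/4)
5. C_x = -1/2  [CE · AF = -4477/178 ∩ CF · EG = -961/356]
6. C_y = -11/2  [CE · AF = -4477/178 ∩ CF · EG = -961/356]
   → C = (-1/2, -11/2)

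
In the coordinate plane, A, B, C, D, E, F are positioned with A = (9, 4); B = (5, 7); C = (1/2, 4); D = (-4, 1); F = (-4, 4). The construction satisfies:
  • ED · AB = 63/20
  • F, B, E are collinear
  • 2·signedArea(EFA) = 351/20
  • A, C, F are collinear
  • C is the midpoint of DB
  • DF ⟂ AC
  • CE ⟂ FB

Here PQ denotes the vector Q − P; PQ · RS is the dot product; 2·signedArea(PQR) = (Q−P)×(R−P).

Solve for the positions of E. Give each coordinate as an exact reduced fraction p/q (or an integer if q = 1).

1. E_x = 1/20  [F, B, E are collinear ∩ CE ⟂ FB]
2. E_y = 107/20  [F, B, E are collinear ∩ CE ⟂ FB]
   → E = (1/20, 107/20)

E = (1/20, 107/20)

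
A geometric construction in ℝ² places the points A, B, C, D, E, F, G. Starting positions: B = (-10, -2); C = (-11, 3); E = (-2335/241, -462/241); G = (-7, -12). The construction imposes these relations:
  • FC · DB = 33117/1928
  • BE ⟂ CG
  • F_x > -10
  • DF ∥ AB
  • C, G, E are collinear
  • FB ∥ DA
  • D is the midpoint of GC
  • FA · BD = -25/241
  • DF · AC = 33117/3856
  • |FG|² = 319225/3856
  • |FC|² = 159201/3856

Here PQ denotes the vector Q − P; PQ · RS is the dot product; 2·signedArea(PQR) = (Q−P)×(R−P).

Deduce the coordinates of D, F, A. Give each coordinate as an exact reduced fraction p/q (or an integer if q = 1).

A = (-2327/241, -3173/964)
D = (-9, -9/2)
F = (-2252/241, -3093/964)

1. D_x = -9  [D is the midpoint of GC]
2. D_y = -9/2  [D is the midpoint of GC]
   → D = (-9, -9/2)
3. F_x = -2252/241  [line 1·x + -5/2·y + 2551/1928 = 0 ∩ |FG|² = 319225/3856]
4. F_y = -3093/964  [line 1·x + -5/2·y + 2551/1928 = 0 ∩ |FG|² = 319225/3856]
   → F = (-2252/241, -3093/964)
5. A_x = -2327/241  [DF ∥ AB ∩ FB ∥ DA]
6. A_y = -3173/964  [DF ∥ AB ∩ FB ∥ DA]
   → A = (-2327/241, -3173/964)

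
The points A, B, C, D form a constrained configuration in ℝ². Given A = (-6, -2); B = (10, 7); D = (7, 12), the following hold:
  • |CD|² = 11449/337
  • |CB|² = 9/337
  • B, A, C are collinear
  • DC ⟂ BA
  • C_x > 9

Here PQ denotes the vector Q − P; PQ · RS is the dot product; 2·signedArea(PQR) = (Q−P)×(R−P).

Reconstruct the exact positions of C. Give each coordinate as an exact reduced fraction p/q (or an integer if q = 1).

C = (3322/337, 2332/337)

1. C_x = 3322/337  [B, A, C are collinear ∩ DC ⟂ BA]
2. C_y = 2332/337  [B, A, C are collinear ∩ DC ⟂ BA]
   → C = (3322/337, 2332/337)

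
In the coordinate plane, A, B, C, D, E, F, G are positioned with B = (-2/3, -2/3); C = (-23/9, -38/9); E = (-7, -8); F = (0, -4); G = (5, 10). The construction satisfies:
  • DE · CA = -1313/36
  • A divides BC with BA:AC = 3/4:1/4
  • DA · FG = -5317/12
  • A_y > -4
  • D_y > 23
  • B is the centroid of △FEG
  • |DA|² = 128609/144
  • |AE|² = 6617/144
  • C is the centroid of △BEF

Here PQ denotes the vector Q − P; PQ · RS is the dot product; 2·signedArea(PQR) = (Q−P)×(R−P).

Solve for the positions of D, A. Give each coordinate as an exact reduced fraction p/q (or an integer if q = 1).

A = (-25/12, -10/3)
D = (10, 24)

1. A_x = -25/12  [A divides BC with BA:AC = 3/4:1/4]
2. A_y = -10/3  [A divides BC with BA:AC = 3/4:1/4]
   → A = (-25/12, -10/3)
3. D_x = 10  [DA · FG = -5317/12 ∩ DE · CA = -1313/36]
4. D_y = 24  [DA · FG = -5317/12 ∩ DE · CA = -1313/36]
   → D = (10, 24)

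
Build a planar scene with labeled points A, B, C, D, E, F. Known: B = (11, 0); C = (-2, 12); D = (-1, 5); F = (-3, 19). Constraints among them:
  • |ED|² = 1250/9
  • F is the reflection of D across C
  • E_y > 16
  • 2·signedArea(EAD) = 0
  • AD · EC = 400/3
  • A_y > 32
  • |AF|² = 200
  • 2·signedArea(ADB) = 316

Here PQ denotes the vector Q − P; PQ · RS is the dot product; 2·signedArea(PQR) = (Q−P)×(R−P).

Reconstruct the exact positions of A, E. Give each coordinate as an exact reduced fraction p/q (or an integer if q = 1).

A = (-5, 33)
E = (-8/3, 50/3)

1. A_x = -5  [line 5·x + 12·y + -371 = 0 ∩ |AF|² = 200]
2. A_y = 33  [line 5·x + 12·y + -371 = 0 ∩ |AF|² = 200]
   → A = (-5, 33)
3. E_x = -8/3  [AD · EC = 400/3 ∩ 2·signedArea(EAD) = 0]
4. E_y = 50/3  [AD · EC = 400/3 ∩ 2·signedArea(EAD) = 0]
   → E = (-8/3, 50/3)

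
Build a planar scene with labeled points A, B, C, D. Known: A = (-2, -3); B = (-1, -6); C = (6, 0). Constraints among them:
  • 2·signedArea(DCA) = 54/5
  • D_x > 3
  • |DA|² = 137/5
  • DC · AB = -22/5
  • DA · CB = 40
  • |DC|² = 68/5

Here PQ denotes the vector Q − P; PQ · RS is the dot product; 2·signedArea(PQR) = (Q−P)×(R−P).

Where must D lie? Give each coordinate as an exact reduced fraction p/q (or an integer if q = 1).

D = (16/5, -12/5)

1. D_x = 16/5  [2·signedArea(DCA) = 54/5 ∩ DA · CB = 40]
2. D_y = -12/5  [2·signedArea(DCA) = 54/5 ∩ DA · CB = 40]
   → D = (16/5, -12/5)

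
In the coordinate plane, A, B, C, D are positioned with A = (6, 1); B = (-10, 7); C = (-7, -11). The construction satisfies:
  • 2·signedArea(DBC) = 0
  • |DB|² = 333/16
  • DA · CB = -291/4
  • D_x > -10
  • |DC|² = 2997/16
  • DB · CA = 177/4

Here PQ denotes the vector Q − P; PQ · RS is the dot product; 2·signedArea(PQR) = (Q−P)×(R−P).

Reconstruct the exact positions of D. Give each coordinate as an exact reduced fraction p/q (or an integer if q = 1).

1. D_x = -37/4  [2·signedArea(DBC) = 0 ∩ DB · CA = 177/4]
2. D_y = 5/2  [2·signedArea(DBC) = 0 ∩ DB · CA = 177/4]
   → D = (-37/4, 5/2)

D = (-37/4, 5/2)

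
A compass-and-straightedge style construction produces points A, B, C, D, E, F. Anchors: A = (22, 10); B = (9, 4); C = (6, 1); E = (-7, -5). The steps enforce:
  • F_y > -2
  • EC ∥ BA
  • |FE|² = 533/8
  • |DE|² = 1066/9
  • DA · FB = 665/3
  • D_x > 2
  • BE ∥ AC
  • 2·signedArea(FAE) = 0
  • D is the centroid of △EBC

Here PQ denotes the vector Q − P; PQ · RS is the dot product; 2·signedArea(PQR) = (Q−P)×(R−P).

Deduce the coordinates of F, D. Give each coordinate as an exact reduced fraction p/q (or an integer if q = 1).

D = (8/3, 0)
F = (1/4, -5/4)

1. F_x = 1/4  [line 15·x + -29·y + -40 = 0 ∩ |FE|² = 533/8]
2. F_y = -5/4  [line 15·x + -29·y + -40 = 0 ∩ |FE|² = 533/8]
   → F = (1/4, -5/4)
3. D_x = 8/3  [D is the centroid of △EBC]
4. D_y = 0  [D is the centroid of △EBC]
   → D = (8/3, 0)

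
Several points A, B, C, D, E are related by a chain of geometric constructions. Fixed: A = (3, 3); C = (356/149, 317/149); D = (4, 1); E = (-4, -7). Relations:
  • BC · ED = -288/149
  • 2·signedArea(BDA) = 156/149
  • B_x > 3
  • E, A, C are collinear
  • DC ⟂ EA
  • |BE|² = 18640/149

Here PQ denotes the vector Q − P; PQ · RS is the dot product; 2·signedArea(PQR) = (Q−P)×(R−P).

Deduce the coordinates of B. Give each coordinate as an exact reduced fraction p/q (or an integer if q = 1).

B = (476/149, 233/149)

1. B_x = 476/149  [2·signedArea(BDA) = 156/149 ∩ BC · ED = -288/149]
2. B_y = 233/149  [2·signedArea(BDA) = 156/149 ∩ BC · ED = -288/149]
   → B = (476/149, 233/149)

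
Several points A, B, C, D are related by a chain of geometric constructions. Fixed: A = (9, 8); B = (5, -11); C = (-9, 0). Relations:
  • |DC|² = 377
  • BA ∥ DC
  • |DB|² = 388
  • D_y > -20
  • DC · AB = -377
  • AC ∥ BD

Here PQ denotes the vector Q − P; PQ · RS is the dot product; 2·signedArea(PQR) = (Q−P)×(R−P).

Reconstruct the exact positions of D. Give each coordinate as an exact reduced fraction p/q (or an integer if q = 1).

1. D_x = -13  [BA ∥ DC ∩ AC ∥ BD]
2. D_y = -19  [BA ∥ DC ∩ AC ∥ BD]
   → D = (-13, -19)

D = (-13, -19)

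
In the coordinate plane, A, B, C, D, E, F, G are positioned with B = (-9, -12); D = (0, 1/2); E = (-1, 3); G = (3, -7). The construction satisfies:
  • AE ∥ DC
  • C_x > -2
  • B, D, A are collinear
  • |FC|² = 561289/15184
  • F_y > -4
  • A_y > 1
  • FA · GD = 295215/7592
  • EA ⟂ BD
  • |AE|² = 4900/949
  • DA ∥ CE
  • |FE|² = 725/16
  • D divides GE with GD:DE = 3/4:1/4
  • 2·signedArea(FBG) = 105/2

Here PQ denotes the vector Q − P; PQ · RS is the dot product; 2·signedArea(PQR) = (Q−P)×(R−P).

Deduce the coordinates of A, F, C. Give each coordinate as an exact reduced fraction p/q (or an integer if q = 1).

1. A_x = 801/949  [B, D, A are collinear ∩ EA ⟂ BD]
2. A_y = 1587/949  [B, D, A are collinear ∩ EA ⟂ BD]
   → A = (801/949, 1587/949)
3. F_x = 3/2  [FA · GD = 295215/7592 ∩ 2·signedArea(FBG) = 105/2]
4. F_y = -13/4  [FA · GD = 295215/7592 ∩ 2·signedArea(FBG) = 105/2]
   → F = (3/2, -13/4)
5. C_x = -1750/949  [DA ∥ CE ∩ AE ∥ DC]
6. C_y = 3469/1898  [DA ∥ CE ∩ AE ∥ DC]
   → C = (-1750/949, 3469/1898)

A = (801/949, 1587/949)
C = (-1750/949, 3469/1898)
F = (3/2, -13/4)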